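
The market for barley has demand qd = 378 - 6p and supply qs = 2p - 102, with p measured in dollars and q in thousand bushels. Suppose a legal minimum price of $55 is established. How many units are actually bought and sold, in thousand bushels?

Setting quantity demanded equal to quantity supplied, 378 - 6p = 2p - 102, gives p* = 60 and q* = 18.
Since 55 is below p* = 60, the floor does not bind and the free-market outcome prevails.

18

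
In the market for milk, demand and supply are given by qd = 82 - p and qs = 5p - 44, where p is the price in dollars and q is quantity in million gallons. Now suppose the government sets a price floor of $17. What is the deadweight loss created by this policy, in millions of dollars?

Without the control the market clears where 82 - p = 5p - 44, i.e. p* = 21 and q* = 61.
Since 17 is below p* = 21, the floor does not bind and the free-market outcome prevails.
Since the control does not bind, no trades are prevented and deadweight loss is zero.

0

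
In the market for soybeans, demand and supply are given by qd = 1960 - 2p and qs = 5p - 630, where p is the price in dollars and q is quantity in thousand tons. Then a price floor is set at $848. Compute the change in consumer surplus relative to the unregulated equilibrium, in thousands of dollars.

In a free market, 1960 - 2p = 5p - 630 gives the equilibrium p* = 370, q* = 1220.
The floor of 848 is above the equilibrium price 370, so it binds.
At p = 848: qd = 1960 - 2·848 = 264 and qs = 5·848 - 630 = 3610.
Consumer surplus without the control is ½ · (980 - 370) · 1220 = 372100.
With the floor, consumers buy 264 units at 848, so CS = ½ · (980 - 848) · 264 = 17424.
Change in consumer surplus = 17424 - 372100 = -354676.

-354676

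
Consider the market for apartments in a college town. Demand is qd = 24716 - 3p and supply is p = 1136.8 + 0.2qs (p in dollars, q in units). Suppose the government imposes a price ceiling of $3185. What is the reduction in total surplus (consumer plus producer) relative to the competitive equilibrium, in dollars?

Rearranging supply gives qs = 5p - 5684. Setting quantity demanded equal to quantity supplied, 24716 - 3p = 5p - 5684, gives p* = 3800 and q* = 13316.
Since 3185 < 3800, the ceiling is binding.
At p = 3185: qd = 24716 - 3·3185 = 15161 and qs = 5·3185 - 5684 = 10241.
Quantity traded falls to 10241. At q = 10241 the demand price is (24716 - 10241)/3 = 4825 and the supply price is (5684 + 10241)/5 = 3185.
Deadweight loss = ½ · (4825 - 3185) · (13316 - 10241) = ½ · 1640 · 3075 = 2521500.

2521500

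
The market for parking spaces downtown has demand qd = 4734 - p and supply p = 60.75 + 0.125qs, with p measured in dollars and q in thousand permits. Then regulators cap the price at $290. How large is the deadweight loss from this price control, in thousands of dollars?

3027600

Rearranging supply gives qs = 8p - 486. Equilibrium: 4734 - p = 8p - 486, so 5220 = 9p and p* = 580, q* = 4154.
Because the ceiling (290) lies below the market-clearing price, it is binding.
At p = 290: qd = 4734 - 290 = 4444 and qs = 8·290 - 486 = 1834.
Quantity traded falls to 1834. At q = 1834 the demand price is 4734 - 1834 = 2900 and the supply price is (486 + 1834)/8 = 290.
Deadweight loss = ½ · (2900 - 290) · (4154 - 1834) = ½ · 2610 · 2320 = 3027600.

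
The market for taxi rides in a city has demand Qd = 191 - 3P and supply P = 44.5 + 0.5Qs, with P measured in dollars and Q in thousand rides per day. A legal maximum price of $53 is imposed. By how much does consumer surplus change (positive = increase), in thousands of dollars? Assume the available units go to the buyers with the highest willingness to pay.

45

Rearranging supply gives Qs = 2P - 89. Equilibrium: 191 - 3P = 2P - 89, so 280 = 5P and P* = 56, Q* = 23.
Since 53 < 56, the ceiling is binding.
At P = 53: Qd = 191 - 3·53 = 32 and Qs = 2·53 - 89 = 17.
Consumer surplus without the control is ½ · (191/3 - 56) · 23 = 529/6.
With the ceiling, 17 units are sold at 53 (assume they go to the highest-value buyers). The demand price at Q = 17 is 58, so CS = ½ · [(191/3 - 53) + (58 - 53)] · 17 = 799/6.
Change in consumer surplus = 799/6 - 529/6 = 45.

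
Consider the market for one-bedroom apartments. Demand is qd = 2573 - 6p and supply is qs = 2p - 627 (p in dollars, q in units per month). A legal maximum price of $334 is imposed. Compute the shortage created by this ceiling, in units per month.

528

Without the control the market clears where 2573 - 6p = 2p - 627, i.e. p* = 400 and q* = 173.
Since 334 < 400, the ceiling is binding.
At p = 334: qd = 2573 - 6·334 = 569 and qs = 2·334 - 627 = 41.
Shortage = qd - qs = 569 - 41 = 528.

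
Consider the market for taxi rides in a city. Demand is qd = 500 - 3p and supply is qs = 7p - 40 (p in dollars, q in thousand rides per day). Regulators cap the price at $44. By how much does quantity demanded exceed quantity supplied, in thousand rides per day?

100

Setting quantity demanded equal to quantity supplied, 500 - 3p = 7p - 40, gives p* = 54 and q* = 338.
The ceiling of 44 is below the equilibrium price 54, so it binds.
At p = 44: qd = 500 - 3·44 = 368 and qs = 7·44 - 40 = 268.
Shortage = qd - qs = 368 - 268 = 100.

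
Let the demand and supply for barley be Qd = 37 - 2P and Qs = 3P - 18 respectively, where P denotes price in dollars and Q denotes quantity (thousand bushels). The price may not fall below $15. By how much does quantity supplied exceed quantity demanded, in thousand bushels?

20

Setting quantity demanded equal to quantity supplied, 37 - 2P = 3P - 18, gives P* = 11 and Q* = 15.
Because the floor (15) lies above the market-clearing price, it is binding.
At P = 15: Qd = 37 - 2·15 = 7 and Qs = 3·15 - 18 = 27.
Surplus = Qs - Qd = 27 - 7 = 20.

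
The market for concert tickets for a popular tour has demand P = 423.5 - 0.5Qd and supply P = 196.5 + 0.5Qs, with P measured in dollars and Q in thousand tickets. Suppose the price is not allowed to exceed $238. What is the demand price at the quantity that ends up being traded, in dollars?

382

Rearranging demand gives Qd = 847 - 2P; rearranging supply gives Qs = 2P - 393. Without the control the market clears where 847 - 2P = 2P - 393, i.e. P* = 310 and Q* = 227.
Because the ceiling (238) lies below the market-clearing price, it is binding.
At P = 238: Qd = 847 - 2·238 = 371 and Qs = 2·238 - 393 = 83.
Only 83 units reach the market. On the demand curve, the marginal buyer's willingness to pay at Q = 83 is (847 - 83)/2 = 382.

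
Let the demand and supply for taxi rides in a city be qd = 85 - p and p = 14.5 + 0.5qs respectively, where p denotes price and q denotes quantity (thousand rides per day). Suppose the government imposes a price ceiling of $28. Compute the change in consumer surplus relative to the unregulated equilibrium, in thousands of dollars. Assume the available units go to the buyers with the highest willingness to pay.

70

Rearranging supply gives qs = 2p - 29. Equilibrium: 85 - p = 2p - 29, so 114 = 3p and p* = 38, q* = 47.
The ceiling of 28 is below the equilibrium price 38, so it binds.
At p = 28: qd = 85 - 28 = 57 and qs = 2·28 - 29 = 27.
Consumer surplus without the control is ½ · (85 - 38) · 47 = 1104.5.
With the ceiling, 27 units are sold at 28 (assume they go to the highest-value buyers). The demand price at q = 27 is 58, so CS = ½ · [(85 - 28) + (58 - 28)] · 27 = 1174.5.
Change in consumer surplus = 1174.5 - 1104.5 = 70.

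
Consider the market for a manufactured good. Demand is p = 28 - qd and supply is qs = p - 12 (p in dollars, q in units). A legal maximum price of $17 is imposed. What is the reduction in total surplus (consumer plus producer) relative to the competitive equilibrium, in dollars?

Rearranging demand gives qd = 28 - p. Setting quantity demanded equal to quantity supplied, 28 - p = p - 12, gives p* = 20 and q* = 8.
Because the ceiling (17) lies below the market-clearing price, it is binding.
At p = 17: qd = 28 - 17 = 11 and qs = 17 - 12 = 5.
Quantity traded falls to 5. At q = 5 the demand price is 28 - 5 = 23 and the supply price is 12 + 5 = 17.
Deadweight loss = ½ · (23 - 17) · (8 - 5) = ½ · 6 · 3 = 9.

9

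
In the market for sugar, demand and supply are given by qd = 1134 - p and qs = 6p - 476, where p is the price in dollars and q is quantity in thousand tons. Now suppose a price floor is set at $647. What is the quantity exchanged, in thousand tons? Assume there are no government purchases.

In a free market, 1134 - p = 6p - 476 gives the equilibrium p* = 230, q* = 904.
Because the floor (647) lies above the market-clearing price, it is binding.
At p = 647: qd = 1134 - 647 = 487 and qs = 6·647 - 476 = 3406.
The quantity actually transacted is the short side, demand: 487.

487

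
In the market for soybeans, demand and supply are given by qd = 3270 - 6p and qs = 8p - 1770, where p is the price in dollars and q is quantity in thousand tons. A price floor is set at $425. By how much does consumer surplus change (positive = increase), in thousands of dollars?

-59475

In a free market, 3270 - 6p = 8p - 1770 gives the equilibrium p* = 360, q* = 1110.
The floor of 425 is above the equilibrium price 360, so it binds.
At p = 425: qd = 3270 - 6·425 = 720 and qs = 8·425 - 1770 = 1630.
Consumer surplus without the control is ½ · (545 - 360) · 1110 = 102675.
With the floor, consumers buy 720 units at 425, so CS = ½ · (545 - 425) · 720 = 43200.
Change in consumer surplus = 43200 - 102675 = -59475.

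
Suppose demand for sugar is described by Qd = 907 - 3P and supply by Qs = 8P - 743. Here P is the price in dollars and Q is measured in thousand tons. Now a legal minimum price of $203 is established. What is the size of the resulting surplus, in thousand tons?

583

Equilibrium: 907 - 3P = 8P - 743, so 1650 = 11P and P* = 150, Q* = 457.
Since 203 > 150, the floor is binding.
At P = 203: Qd = 907 - 3·203 = 298 and Qs = 8·203 - 743 = 881.
Surplus = Qs - Qd = 881 - 298 = 583.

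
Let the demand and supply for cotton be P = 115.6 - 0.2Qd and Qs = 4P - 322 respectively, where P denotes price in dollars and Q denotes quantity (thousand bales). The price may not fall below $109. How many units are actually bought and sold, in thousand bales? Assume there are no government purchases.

Rearranging demand gives Qd = 578 - 5P. Without the control the market clears where 578 - 5P = 4P - 322, i.e. P* = 100 and Q* = 78.
The floor of 109 is above the equilibrium price 100, so it binds.
At P = 109: Qd = 578 - 5·109 = 33 and Qs = 4·109 - 322 = 114.
The quantity actually transacted is the short side, demand: 33.

33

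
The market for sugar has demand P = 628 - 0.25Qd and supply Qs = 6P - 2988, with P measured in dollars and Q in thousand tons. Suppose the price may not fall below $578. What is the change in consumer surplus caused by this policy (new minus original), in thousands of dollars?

-7168

Rearranging demand gives Qd = 2512 - 4P. In a free market, 2512 - 4P = 6P - 2988 gives the equilibrium P* = 550, Q* = 312.
Since 578 > 550, the floor is binding.
At P = 578: Qd = 2512 - 4·578 = 200 and Qs = 6·578 - 2988 = 480.
Consumer surplus without the control is ½ · (628 - 550) · 312 = 12168.
With the floor, consumers buy 200 units at 578, so CS = ½ · (628 - 578) · 200 = 5000.
Change in consumer surplus = 5000 - 12168 = -7168.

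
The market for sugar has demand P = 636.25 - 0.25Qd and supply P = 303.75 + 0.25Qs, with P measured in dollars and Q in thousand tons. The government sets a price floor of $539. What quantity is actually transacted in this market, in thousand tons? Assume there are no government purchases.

389

Rearranging demand gives Qd = 2545 - 4P; rearranging supply gives Qs = 4P - 1215. Setting quantity demanded equal to quantity supplied, 2545 - 4P = 4P - 1215, gives P* = 470 and Q* = 665.
The floor of 539 is above the equilibrium price 470, so it binds.
At P = 539: Qd = 2545 - 4·539 = 389 and Qs = 4·539 - 1215 = 941.
The quantity actually transacted is the short side, demand: 389.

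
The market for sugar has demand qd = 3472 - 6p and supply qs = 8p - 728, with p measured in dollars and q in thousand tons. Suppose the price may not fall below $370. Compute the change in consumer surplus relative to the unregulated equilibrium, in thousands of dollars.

Setting quantity demanded equal to quantity supplied, 3472 - 6p = 8p - 728, gives p* = 300 and q* = 1672.
Since 370 > 300, the floor is binding.
At p = 370: qd = 3472 - 6·370 = 1252 and qs = 8·370 - 728 = 2232.
Consumer surplus without the control is ½ · (1736/3 - 300) · 1672 = 698896/3.
With the floor, consumers buy 1252 units at 370, so CS = ½ · (1736/3 - 370) · 1252 = 391876/3.
Change in consumer surplus = 391876/3 - 698896/3 = -102340.

-102340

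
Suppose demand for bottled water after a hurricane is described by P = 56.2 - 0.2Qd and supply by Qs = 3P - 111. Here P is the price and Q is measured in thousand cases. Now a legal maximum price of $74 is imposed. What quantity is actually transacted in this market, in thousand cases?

Rearranging demand gives Qd = 281 - 5P. Setting quantity demanded equal to quantity supplied, 281 - 5P = 3P - 111, gives P* = 49 and Q* = 36.
The ceiling of 74 is above the equilibrium price 49, so it is not binding; the market clears at P* = 49, Q* = 36.

36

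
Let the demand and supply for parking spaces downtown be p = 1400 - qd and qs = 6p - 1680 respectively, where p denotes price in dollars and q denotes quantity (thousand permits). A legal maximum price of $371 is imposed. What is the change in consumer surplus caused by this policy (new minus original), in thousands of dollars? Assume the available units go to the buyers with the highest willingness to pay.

-48024

Rearranging demand gives qd = 1400 - p. Without the control the market clears where 1400 - p = 6p - 1680, i.e. p* = 440 and q* = 960.
Since 371 < 440, the ceiling is binding.
At p = 371: qd = 1400 - 371 = 1029 and qs = 6·371 - 1680 = 546.
Consumer surplus without the control is ½ · (1400 - 440) · 960 = 460800.
With the ceiling, 546 units are sold at 371 (assume they go to the highest-value buyers). The demand price at q = 546 is 854, so CS = ½ · [(1400 - 371) + (854 - 371)] · 546 = 412776.
Change in consumer surplus = 412776 - 460800 = -48024.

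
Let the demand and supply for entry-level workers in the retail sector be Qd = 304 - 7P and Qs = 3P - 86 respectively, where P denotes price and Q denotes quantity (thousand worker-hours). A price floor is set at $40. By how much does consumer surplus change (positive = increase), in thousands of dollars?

Equilibrium: 304 - 7P = 3P - 86, so 390 = 10P and P* = 39, Q* = 31.
Since 40 > 39, the floor is binding.
At P = 40: Qd = 304 - 7·40 = 24 and Qs = 3·40 - 86 = 34.
Consumer surplus without the control is ½ · (304/7 - 39) · 31 = 961/14.
With the floor, consumers buy 24 units at 40, so CS = ½ · (304/7 - 40) · 24 = 288/7.
Change in consumer surplus = 288/7 - 961/14 = -27.5.

-27.5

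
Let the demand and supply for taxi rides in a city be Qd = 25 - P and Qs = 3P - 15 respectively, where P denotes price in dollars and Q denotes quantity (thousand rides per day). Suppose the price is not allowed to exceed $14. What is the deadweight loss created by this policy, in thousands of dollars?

0

In a free market, 25 - P = 3P - 15 gives the equilibrium P* = 10, Q* = 15.
Since 14 is above P* = 10, the ceiling does not bind and the free-market outcome prevails.
Since the control does not bind, no trades are prevented and deadweight loss is zero.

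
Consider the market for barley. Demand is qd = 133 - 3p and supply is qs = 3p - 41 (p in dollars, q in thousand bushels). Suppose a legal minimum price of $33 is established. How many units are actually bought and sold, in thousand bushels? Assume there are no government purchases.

34

In a free market, 133 - 3p = 3p - 41 gives the equilibrium p* = 29, q* = 46.
The floor of 33 is above the equilibrium price 29, so it binds.
At p = 33: qd = 133 - 3·33 = 34 and qs = 3·33 - 41 = 58.
The quantity actually transacted is the short side, demand: 34.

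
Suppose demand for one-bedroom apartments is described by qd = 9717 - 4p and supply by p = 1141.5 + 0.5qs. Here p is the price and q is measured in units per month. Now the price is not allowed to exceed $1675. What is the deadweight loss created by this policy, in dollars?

158437.5

Rearranging supply gives qs = 2p - 2283. Without the control the market clears where 9717 - 4p = 2p - 2283, i.e. p* = 2000 and q* = 1717.
Since 1675 < 2000, the ceiling is binding.
At p = 1675: qd = 9717 - 4·1675 = 3017 and qs = 2·1675 - 2283 = 1067.
Quantity traded falls to 1067. At q = 1067 the demand price is (9717 - 1067)/4 = 2162.5 and the supply price is (2283 + 1067)/2 = 1675.
Deadweight loss = ½ · (2162.5 - 1675) · (1717 - 1067) = ½ · 487.5 · 650 = 158437.5.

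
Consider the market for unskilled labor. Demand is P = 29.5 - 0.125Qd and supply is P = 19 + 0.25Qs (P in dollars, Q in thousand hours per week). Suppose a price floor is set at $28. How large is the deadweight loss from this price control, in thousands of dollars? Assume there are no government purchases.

Rearranging demand gives Qd = 236 - 8P; rearranging supply gives Qs = 4P - 76. Equilibrium: 236 - 8P = 4P - 76, so 312 = 12P and P* = 26, Q* = 28.
The floor of 28 is above the equilibrium price 26, so it binds.
At P = 28: Qd = 236 - 8·28 = 12 and Qs = 4·28 - 76 = 36.
Quantity traded falls to 12. At Q = 12 the demand price is (236 - 12)/8 = 28 and the supply price is (76 + 12)/4 = 22.
Deadweight loss = ½ · (28 - 22) · (28 - 12) = ½ · 6 · 16 = 48.

48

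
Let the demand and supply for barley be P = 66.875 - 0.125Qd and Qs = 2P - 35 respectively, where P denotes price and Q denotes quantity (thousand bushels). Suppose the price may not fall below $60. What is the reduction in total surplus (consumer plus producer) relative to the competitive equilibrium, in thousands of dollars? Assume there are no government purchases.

180

Rearranging demand gives Qd = 535 - 8P. Setting quantity demanded equal to quantity supplied, 535 - 8P = 2P - 35, gives P* = 57 and Q* = 79.
Since 60 > 57, the floor is binding.
At P = 60: Qd = 535 - 8·60 = 55 and Qs = 2·60 - 35 = 85.
Quantity traded falls to 55. At Q = 55 the demand price is (535 - 55)/8 = 60 and the supply price is (35 + 55)/2 = 45.
Deadweight loss = ½ · (60 - 45) · (79 - 55) = ½ · 15 · 24 = 180.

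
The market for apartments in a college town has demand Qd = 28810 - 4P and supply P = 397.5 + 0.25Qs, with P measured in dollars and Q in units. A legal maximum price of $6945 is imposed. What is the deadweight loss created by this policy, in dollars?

0

Rearranging supply gives Qs = 4P - 1590. Equilibrium: 28810 - 4P = 4P - 1590, so 30400 = 8P and P* = 3800, Q* = 13610.
Since 6945 is above P* = 3800, the ceiling does not bind and the free-market outcome prevails.
Since the control does not bind, no trades are prevented and deadweight loss is zero.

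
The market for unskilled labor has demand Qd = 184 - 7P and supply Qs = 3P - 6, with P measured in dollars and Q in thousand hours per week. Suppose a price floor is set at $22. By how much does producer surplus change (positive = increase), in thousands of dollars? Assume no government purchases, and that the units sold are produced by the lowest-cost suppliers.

Setting quantity demanded equal to quantity supplied, 184 - 7P = 3P - 6, gives P* = 19 and Q* = 51.
Because the floor (22) lies above the market-clearing price, it is binding.
At P = 22: Qd = 184 - 7·22 = 30 and Qs = 3·22 - 6 = 60.
Producer surplus without the control is ½ · (19 - 2) · 51 = 433.5.
With the floor, 30 units are sold at 22. The supply price at Q = 30 is 12, so PS = ½ · [(22 - 2) + (22 - 12)] · 30 = 450.
Change in producer surplus = 450 - 433.5 = 16.5.

16.5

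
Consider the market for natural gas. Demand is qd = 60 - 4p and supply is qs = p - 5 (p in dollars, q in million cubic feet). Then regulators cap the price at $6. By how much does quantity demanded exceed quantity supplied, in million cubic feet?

35

Equilibrium: 60 - 4p = p - 5, so 65 = 5p and p* = 13, q* = 8.
The ceiling of 6 is below the equilibrium price 13, so it binds.
At p = 6: qd = 60 - 4·6 = 36 and qs = 6 - 5 = 1.
Shortage = qd - qs = 36 - 1 = 35.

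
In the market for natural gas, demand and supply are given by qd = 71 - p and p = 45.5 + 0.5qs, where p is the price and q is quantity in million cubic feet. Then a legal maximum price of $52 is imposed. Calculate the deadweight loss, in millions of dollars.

12

Rearranging supply gives qs = 2p - 91. In a free market, 71 - p = 2p - 91 gives the equilibrium p* = 54, q* = 17.
Since 52 < 54, the ceiling is binding.
At p = 52: qd = 71 - 52 = 19 and qs = 2·52 - 91 = 13.
Quantity traded falls to 13. At q = 13 the demand price is 71 - 13 = 58 and the supply price is (91 + 13)/2 = 52.
Deadweight loss = ½ · (58 - 52) · (17 - 13) = ½ · 6 · 4 = 12.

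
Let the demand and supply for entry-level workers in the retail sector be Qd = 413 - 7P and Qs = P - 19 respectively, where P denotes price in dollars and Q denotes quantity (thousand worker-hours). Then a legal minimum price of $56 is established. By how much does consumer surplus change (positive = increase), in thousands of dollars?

Setting quantity demanded equal to quantity supplied, 413 - 7P = P - 19, gives P* = 54 and Q* = 35.
The floor of 56 is above the equilibrium price 54, so it binds.
At P = 56: Qd = 413 - 7·56 = 21 and Qs = 56 - 19 = 37.
Consumer surplus without the control is ½ · (59 - 54) · 35 = 87.5.
With the floor, consumers buy 21 units at 56, so CS = ½ · (59 - 56) · 21 = 31.5.
Change in consumer surplus = 31.5 - 87.5 = -56.

-56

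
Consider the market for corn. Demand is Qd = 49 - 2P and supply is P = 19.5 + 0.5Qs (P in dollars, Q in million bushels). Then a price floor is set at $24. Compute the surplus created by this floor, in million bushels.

8

Rearranging supply gives Qs = 2P - 39. Without the control the market clears where 49 - 2P = 2P - 39, i.e. P* = 22 and Q* = 5.
Because the floor (24) lies above the market-clearing price, it is binding.
At P = 24: Qd = 49 - 2·24 = 1 and Qs = 2·24 - 39 = 9.
Surplus = Qs - Qd = 9 - 1 = 8.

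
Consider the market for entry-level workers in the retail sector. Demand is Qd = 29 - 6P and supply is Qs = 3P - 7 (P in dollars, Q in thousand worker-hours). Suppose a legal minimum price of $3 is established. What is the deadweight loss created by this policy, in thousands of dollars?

Setting quantity demanded equal to quantity supplied, 29 - 6P = 3P - 7, gives P* = 4 and Q* = 5.
The floor of 3 is below the equilibrium price 4, so it is not binding; the market clears at P* = 4, Q* = 5.
Since the control does not bind, no trades are prevented and deadweight loss is zero.

0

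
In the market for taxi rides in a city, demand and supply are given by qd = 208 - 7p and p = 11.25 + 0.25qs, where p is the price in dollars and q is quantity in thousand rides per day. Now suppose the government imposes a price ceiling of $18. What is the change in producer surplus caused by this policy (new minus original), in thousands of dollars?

Rearranging supply gives qs = 4p - 45. Without the control the market clears where 208 - 7p = 4p - 45, i.e. p* = 23 and q* = 47.
Because the ceiling (18) lies below the market-clearing price, it is binding.
At p = 18: qd = 208 - 7·18 = 82 and qs = 4·18 - 45 = 27.
Producer surplus without the control is ½ · (23 - 11.25) · 47 = 276.125.
With the ceiling, producers sell 27 units at 18, so PS = ½ · (18 - 11.25) · 27 = 91.125.
Change in producer surplus = 91.125 - 276.125 = -185.

-185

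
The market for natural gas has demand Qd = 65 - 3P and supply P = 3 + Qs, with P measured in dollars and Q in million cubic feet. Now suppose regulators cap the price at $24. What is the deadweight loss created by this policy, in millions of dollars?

Rearranging supply gives Qs = P - 3. In a free market, 65 - 3P = P - 3 gives the equilibrium P* = 17, Q* = 14.
Since 24 is above P* = 17, the ceiling does not bind and the free-market outcome prevails.
Since the control does not bind, no trades are prevented and deadweight loss is zero.

0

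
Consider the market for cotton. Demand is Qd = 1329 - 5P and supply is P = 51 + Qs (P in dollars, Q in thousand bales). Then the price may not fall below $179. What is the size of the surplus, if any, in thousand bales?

Rearranging supply gives Qs = P - 51. Setting quantity demanded equal to quantity supplied, 1329 - 5P = P - 51, gives P* = 230 and Q* = 179.
Since 179 is below P* = 230, the floor does not bind and the free-market outcome prevails.
Since the control does not bind, there is no surplus.

0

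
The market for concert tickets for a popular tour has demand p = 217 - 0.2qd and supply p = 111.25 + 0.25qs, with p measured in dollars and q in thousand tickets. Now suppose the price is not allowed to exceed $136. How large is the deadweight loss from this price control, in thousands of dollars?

4161.6

Rearranging demand gives qd = 1085 - 5p; rearranging supply gives qs = 4p - 445. Setting quantity demanded equal to quantity supplied, 1085 - 5p = 4p - 445, gives p* = 170 and q* = 235.
Since 136 < 170, the ceiling is binding.
At p = 136: qd = 1085 - 5·136 = 405 and qs = 4·136 - 445 = 99.
Quantity traded falls to 99. At q = 99 the demand price is (1085 - 99)/5 = 197.2 and the supply price is (445 + 99)/4 = 136.
Deadweight loss = ½ · (197.2 - 136) · (235 - 99) = ½ · 61.2 · 136 = 4161.6.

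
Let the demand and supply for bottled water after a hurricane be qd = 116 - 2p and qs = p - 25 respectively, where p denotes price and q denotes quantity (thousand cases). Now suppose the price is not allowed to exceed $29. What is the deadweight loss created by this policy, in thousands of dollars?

243

Equilibrium: 116 - 2p = p - 25, so 141 = 3p and p* = 47, q* = 22.
The ceiling of 29 is below the equilibrium price 47, so it binds.
At p = 29: qd = 116 - 2·29 = 58 and qs = 29 - 25 = 4.
Quantity traded falls to 4. At q = 4 the demand price is (116 - 4)/2 = 56 and the supply price is 25 + 4 = 29.
Deadweight loss = ½ · (56 - 29) · (22 - 4) = ½ · 27 · 18 = 243.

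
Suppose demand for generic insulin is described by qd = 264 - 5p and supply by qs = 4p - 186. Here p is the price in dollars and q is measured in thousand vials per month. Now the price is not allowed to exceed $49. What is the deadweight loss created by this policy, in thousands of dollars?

3.6

Setting quantity demanded equal to quantity supplied, 264 - 5p = 4p - 186, gives p* = 50 and q* = 14.
The ceiling of 49 is below the equilibrium price 50, so it binds.
At p = 49: qd = 264 - 5·49 = 19 and qs = 4·49 - 186 = 10.
Quantity traded falls to 10. At q = 10 the demand price is (264 - 10)/5 = 50.8 and the supply price is (186 + 10)/4 = 49.
Deadweight loss = ½ · (50.8 - 49) · (14 - 10) = ½ · 1.8 · 4 = 3.6.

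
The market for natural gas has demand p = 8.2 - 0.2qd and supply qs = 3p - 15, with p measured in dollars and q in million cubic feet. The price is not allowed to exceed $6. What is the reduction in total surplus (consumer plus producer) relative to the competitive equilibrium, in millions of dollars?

2.4

Rearranging demand gives qd = 41 - 5p. In a free market, 41 - 5p = 3p - 15 gives the equilibrium p* = 7, q* = 6.
The ceiling of 6 is below the equilibrium price 7, so it binds.
At p = 6: qd = 41 - 5·6 = 11 and qs = 3·6 - 15 = 3.
Quantity traded falls to 3. At q = 3 the demand price is (41 - 3)/5 = 7.6 and the supply price is (15 + 3)/3 = 6.
Deadweight loss = ½ · (7.6 - 6) · (6 - 3) = ½ · 1.6 · 3 = 2.4.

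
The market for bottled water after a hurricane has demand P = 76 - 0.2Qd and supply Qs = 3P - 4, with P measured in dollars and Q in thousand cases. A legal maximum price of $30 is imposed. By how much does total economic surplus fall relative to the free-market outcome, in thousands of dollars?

777.6

Rearranging demand gives Qd = 380 - 5P. Equilibrium: 380 - 5P = 3P - 4, so 384 = 8P and P* = 48, Q* = 140.
Because the ceiling (30) lies below the market-clearing price, it is binding.
At P = 30: Qd = 380 - 5·30 = 230 and Qs = 3·30 - 4 = 86.
Quantity traded falls to 86. At Q = 86 the demand price is (380 - 86)/5 = 58.8 and the supply price is (4 + 86)/3 = 30.
Deadweight loss = ½ · (58.8 - 30) · (140 - 86) = ½ · 28.8 · 54 = 777.6.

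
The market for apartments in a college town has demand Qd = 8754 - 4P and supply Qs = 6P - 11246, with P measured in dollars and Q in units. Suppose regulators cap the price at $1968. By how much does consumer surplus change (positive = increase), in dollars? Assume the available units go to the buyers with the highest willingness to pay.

13376

In a free market, 8754 - 4P = 6P - 11246 gives the equilibrium P* = 2000, Q* = 754.
Because the ceiling (1968) lies below the market-clearing price, it is binding.
At P = 1968: Qd = 8754 - 4·1968 = 882 and Qs = 6·1968 - 11246 = 562.
Consumer surplus without the control is ½ · (2188.5 - 2000) · 754 = 71064.5.
With the ceiling, 562 units are sold at 1968 (assume they go to the highest-value buyers). The demand price at Q = 562 is 2048, so CS = ½ · [(2188.5 - 1968) + (2048 - 1968)] · 562 = 84440.5.
Change in consumer surplus = 84440.5 - 71064.5 = 13376.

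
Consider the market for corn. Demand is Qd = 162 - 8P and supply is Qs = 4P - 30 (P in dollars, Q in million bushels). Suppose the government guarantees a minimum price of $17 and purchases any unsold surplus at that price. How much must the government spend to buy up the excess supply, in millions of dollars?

204

Setting quantity demanded equal to quantity supplied, 162 - 8P = 4P - 30, gives P* = 16 and Q* = 34.
The floor of 17 is above the equilibrium price 16, so it binds.
At P = 17: Qd = 162 - 8·17 = 26 and Qs = 4·17 - 30 = 38.
Surplus = Qs - Qd = 12.
Government expenditure = surplus × support price = 12 × 17 = 204.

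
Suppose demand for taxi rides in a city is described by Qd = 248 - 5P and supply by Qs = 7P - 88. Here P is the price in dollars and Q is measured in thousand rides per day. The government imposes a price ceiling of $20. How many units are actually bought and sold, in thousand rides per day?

52

Equilibrium: 248 - 5P = 7P - 88, so 336 = 12P and P* = 28, Q* = 108.
The ceiling of 20 is below the equilibrium price 28, so it binds.
At P = 20: Qd = 248 - 5·20 = 148 and Qs = 7·20 - 88 = 52.
The quantity actually transacted is the short side, supply: 52.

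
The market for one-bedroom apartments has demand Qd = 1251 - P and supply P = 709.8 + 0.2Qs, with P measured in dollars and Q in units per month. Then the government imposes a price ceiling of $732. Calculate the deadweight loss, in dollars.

Rearranging supply gives Qs = 5P - 3549. Equilibrium: 1251 - P = 5P - 3549, so 4800 = 6P and P* = 800, Q* = 451.
Because the ceiling (732) lies below the market-clearing price, it is binding.
At P = 732: Qd = 1251 - 732 = 519 and Qs = 5·732 - 3549 = 111.
Quantity traded falls to 111. At Q = 111 the demand price is 1251 - 111 = 1140 and the supply price is (3549 + 111)/5 = 732.
Deadweight loss = ½ · (1140 - 732) · (451 - 111) = ½ · 408 · 340 = 69360.

69360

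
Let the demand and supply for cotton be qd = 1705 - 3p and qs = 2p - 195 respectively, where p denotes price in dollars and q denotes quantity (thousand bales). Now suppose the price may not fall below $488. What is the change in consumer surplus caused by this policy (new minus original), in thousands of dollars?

-43524

Without the control the market clears where 1705 - 3p = 2p - 195, i.e. p* = 380 and q* = 565.
The floor of 488 is above the equilibrium price 380, so it binds.
At p = 488: qd = 1705 - 3·488 = 241 and qs = 2·488 - 195 = 781.
Consumer surplus without the control is ½ · (1705/3 - 380) · 565 = 319225/6.
With the floor, consumers buy 241 units at 488, so CS = ½ · (1705/3 - 488) · 241 = 58081/6.
Change in consumer surplus = 58081/6 - 319225/6 = -43524.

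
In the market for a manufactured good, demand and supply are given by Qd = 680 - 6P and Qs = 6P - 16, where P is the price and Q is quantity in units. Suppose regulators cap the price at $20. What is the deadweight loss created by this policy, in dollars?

Setting quantity demanded equal to quantity supplied, 680 - 6P = 6P - 16, gives P* = 58 and Q* = 332.
Since 20 < 58, the ceiling is binding.
At P = 20: Qd = 680 - 6·20 = 560 and Qs = 6·20 - 16 = 104.
Quantity traded falls to 104. At Q = 104 the demand price is (680 - 104)/6 = 96 and the supply price is (16 + 104)/6 = 20.
Deadweight loss = ½ · (96 - 20) · (332 - 104) = ½ · 76 · 228 = 8664.

8664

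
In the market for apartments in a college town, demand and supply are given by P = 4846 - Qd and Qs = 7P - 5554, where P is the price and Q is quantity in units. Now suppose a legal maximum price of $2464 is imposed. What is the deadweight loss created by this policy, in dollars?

0

Rearranging demand gives Qd = 4846 - P. Equilibrium: 4846 - P = 7P - 5554, so 10400 = 8P and P* = 1300, Q* = 3546.
The ceiling of 2464 is above the equilibrium price 1300, so it is not binding; the market clears at P* = 1300, Q* = 3546.
Since the control does not bind, no trades are prevented and deadweight loss is zero.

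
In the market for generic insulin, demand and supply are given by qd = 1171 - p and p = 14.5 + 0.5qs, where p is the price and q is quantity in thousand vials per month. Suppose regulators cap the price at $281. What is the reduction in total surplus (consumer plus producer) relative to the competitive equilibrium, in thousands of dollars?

42483

Rearranging supply gives qs = 2p - 29. Setting quantity demanded equal to quantity supplied, 1171 - p = 2p - 29, gives p* = 400 and q* = 771.
Since 281 < 400, the ceiling is binding.
At p = 281: qd = 1171 - 281 = 890 and qs = 2·281 - 29 = 533.
Quantity traded falls to 533. At q = 533 the demand price is 1171 - 533 = 638 and the supply price is (29 + 533)/2 = 281.
Deadweight loss = ½ · (638 - 281) · (771 - 533) = ½ · 357 · 238 = 42483.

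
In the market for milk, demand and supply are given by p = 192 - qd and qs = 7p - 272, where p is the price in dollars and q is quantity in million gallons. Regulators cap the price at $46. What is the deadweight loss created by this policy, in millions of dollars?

4032

Rearranging demand gives qd = 192 - p. Without the control the market clears where 192 - p = 7p - 272, i.e. p* = 58 and q* = 134.
The ceiling of 46 is below the equilibrium price 58, so it binds.
At p = 46: qd = 192 - 46 = 146 and qs = 7·46 - 272 = 50.
Quantity traded falls to 50. At q = 50 the demand price is 192 - 50 = 142 and the supply price is (272 + 50)/7 = 46.
Deadweight loss = ½ · (142 - 46) · (134 - 50) = ½ · 96 · 84 = 4032.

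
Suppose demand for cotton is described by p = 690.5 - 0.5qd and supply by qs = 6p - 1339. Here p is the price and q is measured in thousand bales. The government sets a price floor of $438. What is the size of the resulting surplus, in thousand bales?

Rearranging demand gives qd = 1381 - 2p. Without the control the market clears where 1381 - 2p = 6p - 1339, i.e. p* = 340 and q* = 701.
The floor of 438 is above the equilibrium price 340, so it binds.
At p = 438: qd = 1381 - 2·438 = 505 and qs = 6·438 - 1339 = 1289.
Surplus = qs - qd = 1289 - 505 = 784.

784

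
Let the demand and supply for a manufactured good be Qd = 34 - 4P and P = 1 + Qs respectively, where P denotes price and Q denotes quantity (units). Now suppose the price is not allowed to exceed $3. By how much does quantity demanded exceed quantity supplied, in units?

Rearranging supply gives Qs = P - 1. Without the control the market clears where 34 - 4P = P - 1, i.e. P* = 7 and Q* = 6.
Because the ceiling (3) lies below the market-clearing price, it is binding.
At P = 3: Qd = 34 - 4·3 = 22 and Qs = 3 - 1 = 2.
Shortage = Qd - Qs = 22 - 2 = 20.

20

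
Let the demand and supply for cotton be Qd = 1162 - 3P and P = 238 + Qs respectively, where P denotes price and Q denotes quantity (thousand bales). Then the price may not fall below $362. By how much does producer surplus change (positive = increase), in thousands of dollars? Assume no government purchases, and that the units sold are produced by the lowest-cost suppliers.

264

Rearranging supply gives Qs = P - 238. In a free market, 1162 - 3P = P - 238 gives the equilibrium P* = 350, Q* = 112.
Because the floor (362) lies above the market-clearing price, it is binding.
At P = 362: Qd = 1162 - 3·362 = 76 and Qs = 362 - 238 = 124.
Producer surplus without the control is ½ · (350 - 238) · 112 = 6272.
With the floor, 76 units are sold at 362. The supply price at Q = 76 is 314, so PS = ½ · [(362 - 238) + (362 - 314)] · 76 = 6536.
Change in producer surplus = 6536 - 6272 = 264.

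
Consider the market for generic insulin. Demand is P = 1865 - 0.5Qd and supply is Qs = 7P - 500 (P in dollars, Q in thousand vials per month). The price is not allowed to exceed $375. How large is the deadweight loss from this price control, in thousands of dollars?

142143.75

Rearranging demand gives Qd = 3730 - 2P. Setting quantity demanded equal to quantity supplied, 3730 - 2P = 7P - 500, gives P* = 470 and Q* = 2790.
The ceiling of 375 is below the equilibrium price 470, so it binds.
At P = 375: Qd = 3730 - 2·375 = 2980 and Qs = 7·375 - 500 = 2125.
Quantity traded falls to 2125. At Q = 2125 the demand price is (3730 - 2125)/2 = 802.5 and the supply price is (500 + 2125)/7 = 375.
Deadweight loss = ½ · (802.5 - 375) · (2790 - 2125) = ½ · 427.5 · 665 = 142143.75.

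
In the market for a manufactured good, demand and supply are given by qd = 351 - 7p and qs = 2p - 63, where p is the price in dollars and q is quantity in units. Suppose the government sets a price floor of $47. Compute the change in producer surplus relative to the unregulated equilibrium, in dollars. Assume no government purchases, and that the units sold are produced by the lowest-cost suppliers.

In a free market, 351 - 7p = 2p - 63 gives the equilibrium p* = 46, q* = 29.
The floor of 47 is above the equilibrium price 46, so it binds.
At p = 47: qd = 351 - 7·47 = 22 and qs = 2·47 - 63 = 31.
Producer surplus without the control is ½ · (46 - 31.5) · 29 = 210.25.
With the floor, 22 units are sold at 47. The supply price at q = 22 is 42.5, so PS = ½ · [(47 - 31.5) + (47 - 42.5)] · 22 = 220.
Change in producer surplus = 220 - 210.25 = 9.75.

9.75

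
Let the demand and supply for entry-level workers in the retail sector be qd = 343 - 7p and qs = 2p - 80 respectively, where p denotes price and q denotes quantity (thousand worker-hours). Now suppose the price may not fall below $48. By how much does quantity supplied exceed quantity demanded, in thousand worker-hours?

9

Setting quantity demanded equal to quantity supplied, 343 - 7p = 2p - 80, gives p* = 47 and q* = 14.
Because the floor (48) lies above the market-clearing price, it is binding.
At p = 48: qd = 343 - 7·48 = 7 and qs = 2·48 - 80 = 16.
Surplus = qs - qd = 16 - 7 = 9.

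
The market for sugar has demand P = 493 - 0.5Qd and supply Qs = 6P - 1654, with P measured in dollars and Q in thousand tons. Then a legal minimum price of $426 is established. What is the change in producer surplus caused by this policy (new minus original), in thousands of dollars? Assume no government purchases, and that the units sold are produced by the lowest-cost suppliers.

9792

Rearranging demand gives Qd = 986 - 2P. Setting quantity demanded equal to quantity supplied, 986 - 2P = 6P - 1654, gives P* = 330 and Q* = 326.
Because the floor (426) lies above the market-clearing price, it is binding.
At P = 426: Qd = 986 - 2·426 = 134 and Qs = 6·426 - 1654 = 902.
Producer surplus without the control is ½ · (330 - 827/3) · 326 = 26569/3.
With the floor, 134 units are sold at 426. The supply price at Q = 134 is 298, so PS = ½ · [(426 - 827/3) + (426 - 298)] · 134 = 55945/3.
Change in producer surplus = 55945/3 - 26569/3 = 9792.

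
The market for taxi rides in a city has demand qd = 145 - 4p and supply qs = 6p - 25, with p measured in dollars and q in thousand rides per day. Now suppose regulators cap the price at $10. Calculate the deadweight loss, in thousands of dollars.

367.5

In a free market, 145 - 4p = 6p - 25 gives the equilibrium p* = 17, q* = 77.
Since 10 < 17, the ceiling is binding.
At p = 10: qd = 145 - 4·10 = 105 and qs = 6·10 - 25 = 35.
Quantity traded falls to 35. At q = 35 the demand price is (145 - 35)/4 = 27.5 and the supply price is (25 + 35)/6 = 10.
Deadweight loss = ½ · (27.5 - 10) · (77 - 35) = ½ · 17.5 · 42 = 367.5.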